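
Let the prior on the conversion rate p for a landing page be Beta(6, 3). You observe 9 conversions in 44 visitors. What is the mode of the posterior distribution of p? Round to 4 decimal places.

Prior: Beta(6, 3).
Data: 9 successes in 44 trials. The binomial likelihood contributes p^9(1−p)^35, so the posterior is Beta(6+9, 3+35) = Beta(15, 38).
For Beta(a, b) with a, b > 1 the mode is (a−1)/(a+b−2) = 14/51 ≈ 0.2745.

p̂_MAP = 0.2745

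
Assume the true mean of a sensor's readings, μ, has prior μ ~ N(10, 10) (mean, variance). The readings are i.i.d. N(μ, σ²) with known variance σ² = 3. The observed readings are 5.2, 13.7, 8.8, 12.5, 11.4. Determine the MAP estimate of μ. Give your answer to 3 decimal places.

μ̂_MAP = 10.302

n = 5; x̄ = (5.2 + 13.7 + 8.8 + 12.5 + 11.4)/5 = 51.6/5 = 10.32.
For a Normal prior and Normal likelihood with known variance, the posterior is Normal; its mode equals its mean, the precision-weighted average.
Prior precision 1/σ₀² = 1/10 = 0.1; data precision n/σ² = 5/3.
μ̂ = (0.1·10 + (5/3)·10.32) / (0.1 + 5/3) = 18.2/(53/30) = 546/53 ≈ 10.302.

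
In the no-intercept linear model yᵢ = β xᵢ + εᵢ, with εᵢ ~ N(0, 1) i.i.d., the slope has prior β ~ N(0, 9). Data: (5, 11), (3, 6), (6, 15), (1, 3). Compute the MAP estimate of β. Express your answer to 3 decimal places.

β̂_MAP = 2.334

log p(β | y) = −Σ(yᵢ − βxᵢ)²/(2·1) − β²/(2·9) + const.
Setting the derivative to zero: Σxᵢ(yᵢ − βxᵢ)/1 − β/9 = 0, so β = Σxᵢyᵢ / (Σxᵢ² + σ²/τ²).
Σxᵢyᵢ = 5·11 + 3·6 + 6·15 + 1·3 = 166; Σxᵢ² = 71; σ²/τ² = 1/9.
β̂_MAP = 166 / (71 + 1/9) = 166/(640/9) = 747/320 ≈ 2.334.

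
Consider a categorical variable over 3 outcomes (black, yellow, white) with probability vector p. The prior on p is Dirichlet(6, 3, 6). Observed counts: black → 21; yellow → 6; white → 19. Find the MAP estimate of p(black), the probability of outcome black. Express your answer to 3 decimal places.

The posterior is Dirichlet(αᵢ + nᵢ) = Dirichlet(27, 9, 25).
For a Dirichlet(a₁,…,a_K) with all aᵢ > 1, the mode has j-th component (aⱼ − 1)/(Σaᵢ − K).
Here Σaᵢ = 61 and K = 3, so p(black) = (27 − 1)/(61 − 3) = 26/58 ≈ 0.448.

MAP estimate of p(black) = 0.448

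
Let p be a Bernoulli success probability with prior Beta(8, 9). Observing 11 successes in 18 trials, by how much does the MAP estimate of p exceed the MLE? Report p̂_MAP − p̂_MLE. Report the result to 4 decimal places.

Posterior is Beta(19, 16); MAP = (19−1)/(35−2) = 18/33 ≈ 0.54545.
MLE ignores the prior: p̂_MLE = k/n = 11/18 ≈ 0.61111.
Difference = 18/33 − 11/18 = -13/198 ≈ -0.0657.

MAP − MLE = -0.0657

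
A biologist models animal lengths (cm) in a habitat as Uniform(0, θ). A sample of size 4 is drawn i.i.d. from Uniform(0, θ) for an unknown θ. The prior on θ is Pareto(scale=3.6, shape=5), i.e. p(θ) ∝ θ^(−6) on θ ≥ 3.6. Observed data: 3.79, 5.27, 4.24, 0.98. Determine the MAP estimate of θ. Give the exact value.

θ̂_MAP = 5.27

The Uniform(0, θ) likelihood is θ^(−n) for θ ≥ max(xᵢ), zero otherwise. Here max(xᵢ) = 5.27.
Posterior ∝ θ^(−6) · θ^(−4) = θ^(−10) on θ ≥ max(3.6, 5.27) = 5.27.
This density is strictly decreasing in θ, so the posterior mode lies at the lower boundary of the support.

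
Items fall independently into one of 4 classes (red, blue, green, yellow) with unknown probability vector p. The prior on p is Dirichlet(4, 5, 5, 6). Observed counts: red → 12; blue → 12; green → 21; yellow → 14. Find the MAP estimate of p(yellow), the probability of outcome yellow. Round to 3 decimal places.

MAP estimate of p(yellow) = 0.253

The posterior is Dirichlet(αᵢ + nᵢ) = Dirichlet(16, 17, 26, 20).
For a Dirichlet(a₁,…,a_K) with all aᵢ > 1, the mode has j-th component (aⱼ − 1)/(Σaᵢ − K).
Here Σaᵢ = 79 and K = 4, so p(yellow) = (20 − 1)/(79 − 4) = 19/75 ≈ 0.253.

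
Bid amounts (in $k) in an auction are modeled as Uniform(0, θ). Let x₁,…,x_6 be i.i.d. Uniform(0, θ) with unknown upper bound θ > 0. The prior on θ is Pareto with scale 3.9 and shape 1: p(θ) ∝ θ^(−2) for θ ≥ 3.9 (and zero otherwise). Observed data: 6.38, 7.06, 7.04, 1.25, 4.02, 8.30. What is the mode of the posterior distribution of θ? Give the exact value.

The Uniform(0, θ) likelihood is θ^(−n) for θ ≥ max(xᵢ), zero otherwise. Here max(xᵢ) = 8.30.
Posterior ∝ θ^(−2) · θ^(−6) = θ^(−8) on θ ≥ max(3.9, 8.30) = 8.30.
This density is strictly decreasing in θ, so the posterior mode lies at the lower boundary of the support.

θ̂_MAP = 8.30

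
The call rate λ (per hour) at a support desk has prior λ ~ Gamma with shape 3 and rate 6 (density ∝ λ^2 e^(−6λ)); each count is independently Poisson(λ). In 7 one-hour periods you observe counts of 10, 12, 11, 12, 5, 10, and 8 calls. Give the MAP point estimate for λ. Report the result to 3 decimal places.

Σxᵢ = 10+12+11+12+5+10+8 = 68, with n = 7.
Posterior ∝ λ^2e^(−6λ) · λ^68e^(−7λ) = λ^70e^(−13λ), i.e. Gamma(shape=71, rate=13).
The mode of a Gamma(a, b) with a ≥ 1 (shape–rate) is (a−1)/b = 70/13 ≈ 5.385.

λ̂_MAP = 5.385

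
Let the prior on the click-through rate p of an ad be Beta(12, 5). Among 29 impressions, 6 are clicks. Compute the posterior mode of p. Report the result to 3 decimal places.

p̂_MAP = 0.386

Prior: Beta(12, 5).
Data: 6 successes in 29 trials. The binomial likelihood contributes p^6(1−p)^23, so the posterior is Beta(12+6, 5+23) = Beta(18, 28).
For Beta(a, b) with a, b > 1 the mode is (a−1)/(a+b−2) = 17/44 ≈ 0.386.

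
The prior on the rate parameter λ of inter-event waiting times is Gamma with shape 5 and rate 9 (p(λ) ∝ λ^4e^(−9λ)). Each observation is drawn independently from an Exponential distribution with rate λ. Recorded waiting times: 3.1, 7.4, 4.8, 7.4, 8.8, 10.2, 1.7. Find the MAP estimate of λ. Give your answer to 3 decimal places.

λ̂_MAP = 0.210

The Exponential(rate=λ) likelihood is ∝ λ^n e^(−λΣtᵢ). Here n = 7 and Σtᵢ = 3.1 + 7.4 + 4.8 + 7.4 + 8.8 + 10.2 + 1.7 = 43.4.
Posterior ∝ λ^4e^(−9λ) · λ^7e^(−43.4λ) = λ^11e^(−52.4λ), i.e. Gamma(12, 52.4).
Mode = (a−1)/b = 11/52.4 ≈ 0.210.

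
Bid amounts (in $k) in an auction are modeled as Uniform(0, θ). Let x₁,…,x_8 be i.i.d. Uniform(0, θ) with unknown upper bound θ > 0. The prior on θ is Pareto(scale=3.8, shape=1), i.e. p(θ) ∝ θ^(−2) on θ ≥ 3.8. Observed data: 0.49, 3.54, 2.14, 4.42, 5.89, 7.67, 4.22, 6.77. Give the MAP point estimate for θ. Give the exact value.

θ̂_MAP = 7.67

The Uniform(0, θ) likelihood is θ^(−n) for θ ≥ max(xᵢ), zero otherwise. Here max(xᵢ) = 7.67.
Posterior ∝ θ^(−2) · θ^(−8) = θ^(−10) on θ ≥ max(3.8, 7.67) = 7.67.
This density is strictly decreasing in θ, so the posterior mode lies at the lower boundary of the support.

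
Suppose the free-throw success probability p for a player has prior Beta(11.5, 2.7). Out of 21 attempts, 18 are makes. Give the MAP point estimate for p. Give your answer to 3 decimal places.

p̂_MAP = 0.858

Prior: Beta(11.5, 2.7).
Data: 18 successes in 21 trials. The binomial likelihood contributes p^18(1−p)^3, so the posterior is Beta(11.5+18, 2.7+3) = Beta(29.5, 5.7).
For Beta(a, b) with a, b > 1 the mode is (a−1)/(a+b−2) = 28.5/33.2 ≈ 0.858.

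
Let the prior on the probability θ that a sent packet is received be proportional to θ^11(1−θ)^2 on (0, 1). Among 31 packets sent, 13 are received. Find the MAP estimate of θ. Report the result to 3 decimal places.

The prior density ∝ θ^11(1−θ)^2 is the kernel of Beta(12, 3).
Data: 13 successes in 31 trials. The binomial likelihood contributes θ^13(1−θ)^18, so the posterior is Beta(12+13, 3+18) = Beta(25, 21).
For Beta(a, b) with a, b > 1 the mode is (a−1)/(a+b−2) = 24/44 ≈ 0.545.

θ̂_MAP = 0.545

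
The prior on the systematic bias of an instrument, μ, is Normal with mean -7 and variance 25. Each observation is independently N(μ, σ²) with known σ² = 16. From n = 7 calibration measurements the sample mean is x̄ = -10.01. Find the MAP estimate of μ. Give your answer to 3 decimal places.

n = 7, x̄ = -10.01.
For a Normal prior and Normal likelihood with known variance, the posterior is Normal; its mode equals its mean, the precision-weighted average.
Prior precision 1/σ₀² = 1/25 = 0.04; data precision n/σ² = 7/16 = 0.4375.
μ̂ = (0.04·(-7) + 0.4375·(-10.01)) / (0.04 + 0.4375) = (-4.659375)/0.4775 = -7455/764 ≈ -9.758.

μ̂_MAP = -9.758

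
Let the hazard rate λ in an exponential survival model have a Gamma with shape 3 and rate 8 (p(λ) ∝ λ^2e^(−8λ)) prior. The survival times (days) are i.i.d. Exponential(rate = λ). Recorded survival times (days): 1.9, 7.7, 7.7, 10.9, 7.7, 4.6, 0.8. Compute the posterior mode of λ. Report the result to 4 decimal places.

The Exponential(rate=λ) likelihood is ∝ λ^n e^(−λΣtᵢ). Here n = 7 and Σtᵢ = 1.9 + 7.7 + 7.7 + 10.9 + 7.7 + 4.6 + 0.8 = 41.3.
Posterior ∝ λ^2e^(−8λ) · λ^7e^(−41.3λ) = λ^9e^(−49.3λ), i.e. Gamma(10, 49.3).
Mode = (a−1)/b = 9/49.3 ≈ 0.1826.

λ̂_MAP = 0.1826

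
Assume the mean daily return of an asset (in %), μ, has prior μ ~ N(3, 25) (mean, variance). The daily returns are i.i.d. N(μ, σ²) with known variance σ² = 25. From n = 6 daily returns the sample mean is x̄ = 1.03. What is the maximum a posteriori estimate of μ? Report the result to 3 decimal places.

μ̂_MAP = 1.311

n = 6, x̄ = 1.03.
For a Normal prior and Normal likelihood with known variance, the posterior is Normal; its mode equals its mean, the precision-weighted average.
Prior precision 1/σ₀² = 1/25 = 0.04; data precision n/σ² = 6/25 = 0.24.
μ̂ = (0.04·3 + 0.24·1.03) / (0.04 + 0.24) = 0.3672/0.28 = 459/350 ≈ 1.311.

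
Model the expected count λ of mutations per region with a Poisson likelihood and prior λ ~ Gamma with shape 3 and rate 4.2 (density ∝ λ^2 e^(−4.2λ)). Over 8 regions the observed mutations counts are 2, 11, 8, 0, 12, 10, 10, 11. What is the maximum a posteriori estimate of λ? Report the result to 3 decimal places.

λ̂_MAP = 5.410

Σxᵢ = 2+11+8+0+12+10+10+11 = 64, with n = 8.
Posterior ∝ λ^2e^(−4.2λ) · λ^64e^(−8λ) = λ^66e^(−12.2λ), i.e. Gamma(shape=67, rate=12.2).
The mode of a Gamma(a, b) with a ≥ 1 (shape–rate) is (a−1)/b = 66/12.2 ≈ 5.410.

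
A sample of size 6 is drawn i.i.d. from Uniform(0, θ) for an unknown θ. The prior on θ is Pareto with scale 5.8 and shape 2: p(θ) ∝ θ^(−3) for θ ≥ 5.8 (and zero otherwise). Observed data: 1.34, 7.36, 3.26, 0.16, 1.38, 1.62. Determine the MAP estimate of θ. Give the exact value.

θ̂_MAP = 7.36

The Uniform(0, θ) likelihood is θ^(−n) for θ ≥ max(xᵢ), zero otherwise. Here max(xᵢ) = 7.36.
Posterior ∝ θ^(−3) · θ^(−6) = θ^(−9) on θ ≥ max(5.8, 7.36) = 7.36.
This density is strictly decreasing in θ, so the posterior mode lies at the lower boundary of the support.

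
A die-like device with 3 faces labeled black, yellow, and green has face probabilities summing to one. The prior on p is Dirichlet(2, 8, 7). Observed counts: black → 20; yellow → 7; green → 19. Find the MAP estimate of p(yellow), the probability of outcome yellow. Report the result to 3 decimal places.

MAP estimate of p(yellow) = 0.233

The posterior is Dirichlet(αᵢ + nᵢ) = Dirichlet(22, 15, 26).
For a Dirichlet(a₁,…,a_K) with all aᵢ > 1, the mode has j-th component (aⱼ − 1)/(Σaᵢ − K).
Here Σaᵢ = 63 and K = 3, so p(yellow) = (15 − 1)/(63 − 3) = 14/60 ≈ 0.233.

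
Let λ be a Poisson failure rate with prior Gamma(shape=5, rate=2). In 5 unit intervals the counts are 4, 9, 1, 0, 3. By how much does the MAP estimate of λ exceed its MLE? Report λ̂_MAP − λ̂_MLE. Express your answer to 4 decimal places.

MAP − MLE = -0.4000

Σxᵢ = 17. Posterior is Gamma(22, 7); MAP = (22−1)/7 = 21/7 ≈ 3.00000.
MLE = x̄ = 17/5 ≈ 3.40000.
Difference = 21/7 − 17/5 = -2/5 ≈ -0.4000.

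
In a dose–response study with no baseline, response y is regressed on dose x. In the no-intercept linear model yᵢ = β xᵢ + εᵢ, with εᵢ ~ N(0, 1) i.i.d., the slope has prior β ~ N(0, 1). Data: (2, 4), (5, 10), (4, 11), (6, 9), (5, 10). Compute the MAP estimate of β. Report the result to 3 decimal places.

β̂_MAP = 1.925

log p(β | y) = −Σ(yᵢ − βxᵢ)²/(2·1) − β²/(2·1) + const.
Setting the derivative to zero: Σxᵢ(yᵢ − βxᵢ)/1 − β/1 = 0, so β = Σxᵢyᵢ / (Σxᵢ² + σ²/τ²).
Σxᵢyᵢ = 2·4 + 5·10 + 4·11 + 6·9 + 5·10 = 206; Σxᵢ² = 106; σ²/τ² = 1.
β̂_MAP = 206 / (106 + 1) = 206/107 ≈ 1.925.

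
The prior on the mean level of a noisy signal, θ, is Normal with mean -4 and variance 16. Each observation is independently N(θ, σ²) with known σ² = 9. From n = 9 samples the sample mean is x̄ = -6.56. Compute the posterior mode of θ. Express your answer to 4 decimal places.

θ̂_MAP = -6.4094

n = 9, x̄ = -6.56.
For a Normal prior and Normal likelihood with known variance, the posterior is Normal; its mode equals its mean, the precision-weighted average.
Prior precision 1/σ₀² = 1/16 = 0.0625; data precision n/σ² = 9/9 = 1.
θ̂ = (0.0625·(-4) + 1·(-6.56)) / (0.0625 + 1) = (-6.81)/1.0625 = -2724/425 ≈ -6.4094.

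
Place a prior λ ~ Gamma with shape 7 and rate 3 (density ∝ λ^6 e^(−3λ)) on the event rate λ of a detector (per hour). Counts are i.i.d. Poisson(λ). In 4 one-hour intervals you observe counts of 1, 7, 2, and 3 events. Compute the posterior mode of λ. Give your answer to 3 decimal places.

λ̂_MAP = 2.714

Σxᵢ = 1+7+2+3 = 13, with n = 4.
Posterior ∝ λ^6e^(−3λ) · λ^13e^(−4λ) = λ^19e^(−7λ), i.e. Gamma(shape=20, rate=7).
The mode of a Gamma(a, b) with a ≥ 1 (shape–rate) is (a−1)/b = 19/7 ≈ 2.714.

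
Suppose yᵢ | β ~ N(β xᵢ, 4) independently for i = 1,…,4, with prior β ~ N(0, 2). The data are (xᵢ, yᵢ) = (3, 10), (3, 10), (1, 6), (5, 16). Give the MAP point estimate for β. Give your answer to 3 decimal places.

β̂_MAP = 3.174

log p(β | y) = −Σ(yᵢ − βxᵢ)²/(2·4) − β²/(2·2) + const.
Setting the derivative to zero: Σxᵢ(yᵢ − βxᵢ)/4 − β/2 = 0, so β = Σxᵢyᵢ / (Σxᵢ² + σ²/τ²).
Σxᵢyᵢ = 3·10 + 3·10 + 1·6 + 5·16 = 146; Σxᵢ² = 44; σ²/τ² = 2.
β̂_MAP = 146 / (44 + 2) = 146/46 ≈ 3.174.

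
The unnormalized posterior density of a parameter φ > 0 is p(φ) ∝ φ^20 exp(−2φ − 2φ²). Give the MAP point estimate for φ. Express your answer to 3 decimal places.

φ̂_MAP = 2.000

ℓ'(φ) = 20/φ − 2 − 4φ. Setting this to zero and multiplying by φ: 4φ² + 2φ − 20 = 0.
φ = (−2 + √(2² + 4·4·20)) / (2·4) = (−2 + √324) / 8 = (−2 + 18)/8 = 2.
ℓ''(φ) = −20/φ² − 4 < 0, confirming a maximum.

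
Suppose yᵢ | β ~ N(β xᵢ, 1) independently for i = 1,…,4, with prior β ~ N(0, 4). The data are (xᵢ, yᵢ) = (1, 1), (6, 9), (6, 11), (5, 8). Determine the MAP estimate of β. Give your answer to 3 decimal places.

β̂_MAP = 1.639

log p(β | y) = −Σ(yᵢ − βxᵢ)²/(2·1) − β²/(2·4) + const.
Setting the derivative to zero: Σxᵢ(yᵢ − βxᵢ)/1 − β/4 = 0, so β = Σxᵢyᵢ / (Σxᵢ² + σ²/τ²).
Σxᵢyᵢ = 1·1 + 6·9 + 6·11 + 5·8 = 161; Σxᵢ² = 98; σ²/τ² = 0.25.
β̂_MAP = 161 / (98 + 0.25) = 161/98.25 ≈ 1.639.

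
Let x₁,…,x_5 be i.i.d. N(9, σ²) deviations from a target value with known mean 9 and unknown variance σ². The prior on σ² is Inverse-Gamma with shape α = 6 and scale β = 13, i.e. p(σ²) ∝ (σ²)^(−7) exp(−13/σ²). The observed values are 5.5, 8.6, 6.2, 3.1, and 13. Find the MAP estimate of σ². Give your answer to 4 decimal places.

σ̂²_MAP = 5.1084

Sum of squared deviations about the known mean: SS = (5.5−9)² + (8.6−9)² + (6.2−9)² + (3.1−9)² + (13−9)² = 71.06.
The Normal likelihood contributes (σ²)^(−n/2) exp(−SS/(2σ²)), so the posterior is Inverse-Gamma(α + n/2, β + SS/2) = Inverse-Gamma(8.5, 48.53).
The mode of Inverse-Gamma(a, b) is b/(a+1) = 48.53/9.5 ≈ 5.1084.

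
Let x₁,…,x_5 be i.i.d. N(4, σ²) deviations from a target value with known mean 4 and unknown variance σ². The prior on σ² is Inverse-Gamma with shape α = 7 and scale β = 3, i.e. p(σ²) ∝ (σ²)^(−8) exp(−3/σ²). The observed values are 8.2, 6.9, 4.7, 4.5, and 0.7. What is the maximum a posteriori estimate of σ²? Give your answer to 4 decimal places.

σ̂²_MAP = 2.0800

Sum of squared deviations about the known mean: SS = (8.2−4)² + (6.9−4)² + (4.7−4)² + (4.5−4)² + (0.7−4)² = 37.68.
The Normal likelihood contributes (σ²)^(−n/2) exp(−SS/(2σ²)), so the posterior is Inverse-Gamma(α + n/2, β + SS/2) = Inverse-Gamma(9.5, 21.84).
The mode of Inverse-Gamma(a, b) is b/(a+1) = 21.84/10.5 ≈ 2.0800.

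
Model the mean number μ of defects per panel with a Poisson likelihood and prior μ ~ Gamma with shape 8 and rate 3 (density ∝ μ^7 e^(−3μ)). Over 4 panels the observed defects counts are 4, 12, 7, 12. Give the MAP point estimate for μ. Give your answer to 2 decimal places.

Σxᵢ = 4+12+7+12 = 35, with n = 4.
Posterior ∝ μ^7e^(−3μ) · μ^35e^(−4μ) = μ^42e^(−7μ), i.e. Gamma(shape=43, rate=7).
The mode of a Gamma(a, b) with a ≥ 1 (shape–rate) is (a−1)/b = 42/7 ≈ 6.00.

μ̂_MAP = 6.00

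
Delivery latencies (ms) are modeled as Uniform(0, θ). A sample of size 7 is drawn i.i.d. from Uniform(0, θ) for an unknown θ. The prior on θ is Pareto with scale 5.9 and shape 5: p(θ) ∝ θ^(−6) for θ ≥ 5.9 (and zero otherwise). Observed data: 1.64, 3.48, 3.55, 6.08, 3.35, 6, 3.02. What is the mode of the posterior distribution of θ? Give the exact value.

θ̂_MAP = 6.08

The Uniform(0, θ) likelihood is θ^(−n) for θ ≥ max(xᵢ), zero otherwise. Here max(xᵢ) = 6.08.
Posterior ∝ θ^(−6) · θ^(−7) = θ^(−13) on θ ≥ max(5.9, 6.08) = 6.08.
This density is strictly decreasing in θ, so the posterior mode lies at the lower boundary of the support.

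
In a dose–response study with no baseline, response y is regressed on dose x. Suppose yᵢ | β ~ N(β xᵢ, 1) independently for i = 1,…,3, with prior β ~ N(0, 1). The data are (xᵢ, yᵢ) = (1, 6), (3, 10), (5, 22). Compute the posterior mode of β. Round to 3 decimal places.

β̂_MAP = 4.056

log p(β | y) = −Σ(yᵢ − βxᵢ)²/(2·1) − β²/(2·1) + const.
Setting the derivative to zero: Σxᵢ(yᵢ − βxᵢ)/1 − β/1 = 0, so β = Σxᵢyᵢ / (Σxᵢ² + σ²/τ²).
Σxᵢyᵢ = 1·6 + 3·10 + 5·22 = 146; Σxᵢ² = 35; σ²/τ² = 1.
β̂_MAP = 146 / (35 + 1) = 146/36 ≈ 4.056.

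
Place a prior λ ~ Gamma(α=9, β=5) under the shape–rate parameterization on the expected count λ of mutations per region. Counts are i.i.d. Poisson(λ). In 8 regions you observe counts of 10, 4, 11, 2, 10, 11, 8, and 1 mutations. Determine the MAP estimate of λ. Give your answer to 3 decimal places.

Σxᵢ = 10+4+11+2+10+11+8+1 = 57, with n = 8.
Posterior ∝ λ^8e^(−5λ) · λ^57e^(−8λ) = λ^65e^(−13λ), i.e. Gamma(shape=66, rate=13).
The mode of a Gamma(a, b) with a ≥ 1 (shape–rate) is (a−1)/b = 65/13 ≈ 5.000.

λ̂_MAP = 5.000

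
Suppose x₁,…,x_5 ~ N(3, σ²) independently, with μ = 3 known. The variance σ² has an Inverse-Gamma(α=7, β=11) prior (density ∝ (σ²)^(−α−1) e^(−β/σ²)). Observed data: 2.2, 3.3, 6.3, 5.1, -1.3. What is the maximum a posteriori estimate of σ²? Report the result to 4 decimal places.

Sum of squared deviations about the known mean: SS = (2.2−3)² + (3.3−3)² + (6.3−3)² + (5.1−3)² + (-1.3−3)² = 34.52.
The Normal likelihood contributes (σ²)^(−n/2) exp(−SS/(2σ²)), so the posterior is Inverse-Gamma(α + n/2, β + SS/2) = Inverse-Gamma(9.5, 28.26).
The mode of Inverse-Gamma(a, b) is b/(a+1) = 28.26/10.5 ≈ 2.6914.

σ̂²_MAP = 2.6914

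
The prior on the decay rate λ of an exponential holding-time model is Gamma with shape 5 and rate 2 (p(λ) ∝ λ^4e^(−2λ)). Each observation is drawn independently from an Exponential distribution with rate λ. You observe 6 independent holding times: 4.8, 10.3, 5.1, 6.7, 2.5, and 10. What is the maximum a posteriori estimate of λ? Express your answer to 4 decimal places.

The Exponential(rate=λ) likelihood is ∝ λ^n e^(−λΣtᵢ). Here n = 6 and Σtᵢ = 4.8 + 10.3 + 5.1 + 6.7 + 2.5 + 10 = 39.4.
Posterior ∝ λ^4e^(−2λ) · λ^6e^(−39.4λ) = λ^10e^(−41.4λ), i.e. Gamma(11, 41.4).
Mode = (a−1)/b = 10/41.4 ≈ 0.2415.

λ̂_MAP = 0.2415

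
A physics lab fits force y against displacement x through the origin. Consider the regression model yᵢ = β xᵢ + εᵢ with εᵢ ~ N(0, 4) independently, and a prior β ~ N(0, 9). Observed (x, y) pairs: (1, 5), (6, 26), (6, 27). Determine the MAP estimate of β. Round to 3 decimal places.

log p(β | y) = −Σ(yᵢ − βxᵢ)²/(2·4) − β²/(2·9) + const.
Setting the derivative to zero: Σxᵢ(yᵢ − βxᵢ)/4 − β/9 = 0, so β = Σxᵢyᵢ / (Σxᵢ² + σ²/τ²).
Σxᵢyᵢ = 1·5 + 6·26 + 6·27 = 323; Σxᵢ² = 73; σ²/τ² = 4/9.
β̂_MAP = 323 / (73 + 4/9) = 323/(661/9) = 2907/661 ≈ 4.398.

β̂_MAP = 4.398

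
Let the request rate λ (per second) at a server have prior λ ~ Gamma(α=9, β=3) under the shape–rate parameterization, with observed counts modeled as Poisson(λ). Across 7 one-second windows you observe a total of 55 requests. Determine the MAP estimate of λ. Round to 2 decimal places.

Σxᵢ = 55, n = 7.
Posterior ∝ λ^8e^(−3λ) · λ^55e^(−7λ) = λ^63e^(−10λ), i.e. Gamma(shape=64, rate=10).
The mode of a Gamma(a, b) with a ≥ 1 (shape–rate) is (a−1)/b = 63/10 ≈ 6.30.

λ̂_MAP = 6.30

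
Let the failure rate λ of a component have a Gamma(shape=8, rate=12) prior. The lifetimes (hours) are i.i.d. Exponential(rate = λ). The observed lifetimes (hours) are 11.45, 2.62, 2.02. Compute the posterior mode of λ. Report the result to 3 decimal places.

The Exponential(rate=λ) likelihood is ∝ λ^n e^(−λΣtᵢ). Here n = 3 and Σtᵢ = 11.45 + 2.62 + 2.02 = 16.09.
Posterior ∝ λ^7e^(−12λ) · λ^3e^(−16.09λ) = λ^10e^(−28.09λ), i.e. Gamma(11, 28.09).
Mode = (a−1)/b = 10/28.09 ≈ 0.356.

λ̂_MAP = 0.356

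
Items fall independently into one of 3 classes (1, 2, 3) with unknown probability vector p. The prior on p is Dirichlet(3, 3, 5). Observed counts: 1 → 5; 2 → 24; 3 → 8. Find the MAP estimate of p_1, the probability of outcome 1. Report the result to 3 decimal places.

MAP estimate: 0.156

The posterior is Dirichlet(αᵢ + nᵢ) = Dirichlet(8, 27, 13).
For a Dirichlet(a₁,…,a_K) with all aᵢ > 1, the mode has j-th component (aⱼ − 1)/(Σaᵢ − K).
Here Σaᵢ = 48 and K = 3, so p_1 = (8 − 1)/(48 − 3) = 7/45 ≈ 0.156.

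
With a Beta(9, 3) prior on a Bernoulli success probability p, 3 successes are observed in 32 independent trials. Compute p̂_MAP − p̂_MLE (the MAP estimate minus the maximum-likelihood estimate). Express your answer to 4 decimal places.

Posterior is Beta(12, 32); MAP = (12−1)/(44−2) = 11/42 ≈ 0.26190.
MLE ignores the prior: p̂_MLE = k/n = 3/32 ≈ 0.09375.
Difference = 11/42 − 3/32 = 113/672 ≈ 0.1682.

MAP − MLE = 0.1682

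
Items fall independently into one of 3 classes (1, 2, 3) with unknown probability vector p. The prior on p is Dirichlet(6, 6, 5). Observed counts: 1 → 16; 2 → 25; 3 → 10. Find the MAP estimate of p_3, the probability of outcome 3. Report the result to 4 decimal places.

The posterior is Dirichlet(αᵢ + nᵢ) = Dirichlet(22, 31, 15).
For a Dirichlet(a₁,…,a_K) with all aᵢ > 1, the mode has j-th component (aⱼ − 1)/(Σaᵢ − K).
Here Σaᵢ = 68 and K = 3, so p_3 = (15 − 1)/(68 − 3) = 14/65 ≈ 0.2154.

MAP estimate: 0.2154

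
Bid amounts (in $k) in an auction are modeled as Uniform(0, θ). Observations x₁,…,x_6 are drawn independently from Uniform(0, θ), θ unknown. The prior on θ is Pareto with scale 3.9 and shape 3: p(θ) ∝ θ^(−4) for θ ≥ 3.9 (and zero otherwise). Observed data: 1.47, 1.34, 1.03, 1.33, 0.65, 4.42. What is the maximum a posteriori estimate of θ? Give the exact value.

θ̂_MAP = 4.42

The Uniform(0, θ) likelihood is θ^(−n) for θ ≥ max(xᵢ), zero otherwise. Here max(xᵢ) = 4.42.
Posterior ∝ θ^(−4) · θ^(−6) = θ^(−10) on θ ≥ max(3.9, 4.42) = 4.42.
This density is strictly decreasing in θ, so the posterior mode lies at the lower boundary of the support.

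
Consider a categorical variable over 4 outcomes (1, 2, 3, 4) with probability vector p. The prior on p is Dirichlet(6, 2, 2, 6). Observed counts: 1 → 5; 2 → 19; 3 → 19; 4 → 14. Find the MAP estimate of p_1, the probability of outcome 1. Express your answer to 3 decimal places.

The posterior is Dirichlet(αᵢ + nᵢ) = Dirichlet(11, 21, 21, 20).
For a Dirichlet(a₁,…,a_K) with all aᵢ > 1, the mode has j-th component (aⱼ − 1)/(Σaᵢ − K).
Here Σaᵢ = 73 and K = 4, so p_1 = (11 − 1)/(73 − 4) = 10/69 ≈ 0.145.

MAP estimate: 0.145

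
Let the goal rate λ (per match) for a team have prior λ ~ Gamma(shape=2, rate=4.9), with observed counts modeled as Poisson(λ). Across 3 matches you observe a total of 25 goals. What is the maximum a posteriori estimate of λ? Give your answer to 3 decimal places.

Σxᵢ = 25, n = 3.
Posterior ∝ λe^(−4.9λ) · λ^25e^(−3λ) = λ^26e^(−7.9λ), i.e. Gamma(shape=27, rate=7.9).
The mode of a Gamma(a, b) with a ≥ 1 (shape–rate) is (a−1)/b = 26/7.9 ≈ 3.291.

λ̂_MAP = 3.291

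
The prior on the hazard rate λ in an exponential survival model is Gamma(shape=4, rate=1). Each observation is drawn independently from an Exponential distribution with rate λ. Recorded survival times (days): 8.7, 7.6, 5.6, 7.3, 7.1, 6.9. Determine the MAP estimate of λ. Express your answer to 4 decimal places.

λ̂_MAP = 0.2036

The Exponential(rate=λ) likelihood is ∝ λ^n e^(−λΣtᵢ). Here n = 6 and Σtᵢ = 8.7 + 7.6 + 5.6 + 7.3 + 7.1 + 6.9 = 43.2.
Posterior ∝ λ^3e^(−1λ) · λ^6e^(−43.2λ) = λ^9e^(−44.2λ), i.e. Gamma(10, 44.2).
Mode = (a−1)/b = 9/44.2 ≈ 0.2036.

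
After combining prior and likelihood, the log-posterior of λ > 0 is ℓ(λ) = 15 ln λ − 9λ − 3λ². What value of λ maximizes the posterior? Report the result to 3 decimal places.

λ̂_MAP = 1.000

ℓ'(λ) = 15/λ − 9 − 6λ. Setting this to zero and multiplying by λ: 6λ² + 9λ − 15 = 0.
λ = (−9 + √(9² + 4·6·15)) / (2·6) = (−9 + √441) / 12 = (−9 + 21)/12 = 1.
ℓ''(λ) = −15/λ² − 6 < 0, confirming a maximum.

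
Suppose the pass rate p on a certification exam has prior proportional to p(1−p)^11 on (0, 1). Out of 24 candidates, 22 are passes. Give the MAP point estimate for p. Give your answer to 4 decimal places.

The prior density ∝ p(1−p)^11 is the kernel of Beta(2, 12).
Data: 22 successes in 24 trials. The binomial likelihood contributes p^22(1−p)^2, so the posterior is Beta(2+22, 12+2) = Beta(24, 14).
For Beta(a, b) with a, b > 1 the mode is (a−1)/(a+b−2) = 23/36 ≈ 0.6389.

p̂_MAP = 0.6389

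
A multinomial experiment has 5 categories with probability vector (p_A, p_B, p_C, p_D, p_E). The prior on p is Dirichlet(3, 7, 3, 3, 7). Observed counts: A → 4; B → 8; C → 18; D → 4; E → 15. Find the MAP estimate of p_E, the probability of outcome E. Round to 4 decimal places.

The posterior is Dirichlet(αᵢ + nᵢ) = Dirichlet(7, 15, 21, 7, 22).
For a Dirichlet(a₁,…,a_K) with all aᵢ > 1, the mode has j-th component (aⱼ − 1)/(Σaᵢ − K).
Here Σaᵢ = 72 and K = 5, so p_E = (22 − 1)/(72 − 5) = 21/67 ≈ 0.3134.

MAP estimate of p_E = 0.3134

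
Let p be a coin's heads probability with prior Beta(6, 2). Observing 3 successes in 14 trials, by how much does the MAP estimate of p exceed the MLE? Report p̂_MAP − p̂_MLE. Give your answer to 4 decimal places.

MAP − MLE = 0.1857

Posterior is Beta(9, 13); MAP = (9−1)/(22−2) = 8/20 ≈ 0.40000.
MLE ignores the prior: p̂_MLE = k/n = 3/14 ≈ 0.21429.
Difference = 8/20 − 3/14 = 13/70 ≈ 0.1857.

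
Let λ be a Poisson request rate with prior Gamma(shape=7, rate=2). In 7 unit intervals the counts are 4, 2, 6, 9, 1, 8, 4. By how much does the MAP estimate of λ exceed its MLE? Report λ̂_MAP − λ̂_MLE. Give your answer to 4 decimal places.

Σxᵢ = 34. Posterior is Gamma(41, 9); MAP = (41−1)/9 = 40/9 ≈ 4.44444.
MLE = x̄ = 34/7 ≈ 4.85714.
Difference = 40/9 − 34/7 = -26/63 ≈ -0.4127.

MAP − MLE = -0.4127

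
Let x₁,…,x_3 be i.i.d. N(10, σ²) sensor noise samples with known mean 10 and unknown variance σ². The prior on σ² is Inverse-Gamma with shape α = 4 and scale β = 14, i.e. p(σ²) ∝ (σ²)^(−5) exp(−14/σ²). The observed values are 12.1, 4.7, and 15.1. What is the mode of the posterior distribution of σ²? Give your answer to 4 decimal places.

σ̂²_MAP = 6.6546

Sum of squared deviations about the known mean: SS = (12.1−10)² + (4.7−10)² + (15.1−10)² = 58.51.
The Normal likelihood contributes (σ²)^(−n/2) exp(−SS/(2σ²)), so the posterior is Inverse-Gamma(α + n/2, β + SS/2) = Inverse-Gamma(5.5, 43.255).
The mode of Inverse-Gamma(a, b) is b/(a+1) = 43.255/6.5 ≈ 6.6546.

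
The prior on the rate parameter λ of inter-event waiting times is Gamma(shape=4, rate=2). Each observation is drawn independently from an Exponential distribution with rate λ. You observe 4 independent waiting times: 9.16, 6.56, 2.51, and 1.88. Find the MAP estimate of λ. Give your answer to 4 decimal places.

The Exponential(rate=λ) likelihood is ∝ λ^n e^(−λΣtᵢ). Here n = 4 and Σtᵢ = 9.16 + 6.56 + 2.51 + 1.88 = 20.11.
Posterior ∝ λ^3e^(−2λ) · λ^4e^(−20.11λ) = λ^7e^(−22.11λ), i.e. Gamma(8, 22.11).
Mode = (a−1)/b = 7/22.11 ≈ 0.3166.

λ̂_MAP = 0.3166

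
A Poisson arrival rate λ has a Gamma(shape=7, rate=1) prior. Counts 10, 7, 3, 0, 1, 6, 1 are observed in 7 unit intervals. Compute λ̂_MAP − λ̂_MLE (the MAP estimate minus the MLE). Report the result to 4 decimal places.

MAP − MLE = 0.2500

Σxᵢ = 28. Posterior is Gamma(35, 8); MAP = (35−1)/8 = 34/8 ≈ 4.25000.
MLE = x̄ = 28/7 ≈ 4.00000.
Difference = 34/8 − 28/7 = 1/4 ≈ 0.2500.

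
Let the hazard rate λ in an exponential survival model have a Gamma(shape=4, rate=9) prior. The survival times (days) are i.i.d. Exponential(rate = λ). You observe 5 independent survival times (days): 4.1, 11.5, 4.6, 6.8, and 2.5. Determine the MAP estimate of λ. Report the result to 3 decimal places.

λ̂_MAP = 0.208

The Exponential(rate=λ) likelihood is ∝ λ^n e^(−λΣtᵢ). Here n = 5 and Σtᵢ = 4.1 + 11.5 + 4.6 + 6.8 + 2.5 = 29.5.
Posterior ∝ λ^3e^(−9λ) · λ^5e^(−29.5λ) = λ^8e^(−38.5λ), i.e. Gamma(9, 38.5).
Mode = (a−1)/b = 8/38.5 ≈ 0.208.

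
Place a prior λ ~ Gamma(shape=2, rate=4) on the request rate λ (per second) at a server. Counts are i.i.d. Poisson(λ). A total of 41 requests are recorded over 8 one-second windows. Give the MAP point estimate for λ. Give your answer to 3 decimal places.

λ̂_MAP = 3.500

Σxᵢ = 41, n = 8.
Posterior ∝ λe^(−4λ) · λ^41e^(−8λ) = λ^42e^(−12λ), i.e. Gamma(shape=43, rate=12).
The mode of a Gamma(a, b) with a ≥ 1 (shape–rate) is (a−1)/b = 42/12 ≈ 3.500.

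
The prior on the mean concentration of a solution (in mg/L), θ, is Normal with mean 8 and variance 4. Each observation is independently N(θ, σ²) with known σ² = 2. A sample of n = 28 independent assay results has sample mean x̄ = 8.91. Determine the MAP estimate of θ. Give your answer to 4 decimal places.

θ̂_MAP = 8.8940

n = 28, x̄ = 8.91.
For a Normal prior and Normal likelihood with known variance, the posterior is Normal; its mode equals its mean, the precision-weighted average.
Prior precision 1/σ₀² = 1/4 = 0.25; data precision n/σ² = 28/2 = 14.
θ̂ = (0.25·8 + 14·8.91) / (0.25 + 14) = 126.74/14.25 = 12674/1425 ≈ 8.8940.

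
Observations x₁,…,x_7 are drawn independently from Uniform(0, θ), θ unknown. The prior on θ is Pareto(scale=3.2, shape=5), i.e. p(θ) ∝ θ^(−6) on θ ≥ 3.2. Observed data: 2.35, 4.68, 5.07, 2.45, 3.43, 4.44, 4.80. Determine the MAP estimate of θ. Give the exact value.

The Uniform(0, θ) likelihood is θ^(−n) for θ ≥ max(xᵢ), zero otherwise. Here max(xᵢ) = 5.07.
Posterior ∝ θ^(−6) · θ^(−7) = θ^(−13) on θ ≥ max(3.2, 5.07) = 5.07.
This density is strictly decreasing in θ, so the posterior mode lies at the lower boundary of the support.

θ̂_MAP = 5.07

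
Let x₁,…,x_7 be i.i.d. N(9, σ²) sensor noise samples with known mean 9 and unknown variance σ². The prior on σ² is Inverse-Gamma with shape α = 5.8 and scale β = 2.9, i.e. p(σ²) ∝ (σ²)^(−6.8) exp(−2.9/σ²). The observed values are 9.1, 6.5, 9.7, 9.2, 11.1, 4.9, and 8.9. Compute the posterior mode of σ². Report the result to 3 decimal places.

σ̂²_MAP = 1.642

Sum of squared deviations about the known mean: SS = (9.1−9)² + (6.5−9)² + (9.7−9)² + (9.2−9)² + (11.1−9)² + (4.9−9)² + (8.9−9)² = 28.02.
The Normal likelihood contributes (σ²)^(−n/2) exp(−SS/(2σ²)), so the posterior is Inverse-Gamma(α + n/2, β + SS/2) = Inverse-Gamma(9.3, 16.91).
The mode of Inverse-Gamma(a, b) is b/(a+1) = 16.91/10.3 ≈ 1.642.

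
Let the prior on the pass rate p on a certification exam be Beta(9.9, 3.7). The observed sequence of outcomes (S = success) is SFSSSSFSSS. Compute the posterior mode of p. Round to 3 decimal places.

p̂_MAP = 0.782

Prior: Beta(9.9, 3.7).
Data: 8 successes in 10 trials (from the sequence). The binomial likelihood contributes p^8(1−p)^2, so the posterior is Beta(9.9+8, 3.7+2) = Beta(17.9, 5.7).
For Beta(a, b) with a, b > 1 the mode is (a−1)/(a+b−2) = 16.9/21.6 ≈ 0.782.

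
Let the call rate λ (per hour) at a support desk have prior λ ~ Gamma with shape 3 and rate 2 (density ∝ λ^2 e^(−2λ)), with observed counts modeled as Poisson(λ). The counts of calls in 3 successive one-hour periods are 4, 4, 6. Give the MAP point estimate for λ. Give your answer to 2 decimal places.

λ̂_MAP = 3.20

Σxᵢ = 4+4+6 = 14, with n = 3.
Posterior ∝ λ^2e^(−2λ) · λ^14e^(−3λ) = λ^16e^(−5λ), i.e. Gamma(shape=17, rate=5).
The mode of a Gamma(a, b) with a ≥ 1 (shape–rate) is (a−1)/b = 16/5 ≈ 3.20.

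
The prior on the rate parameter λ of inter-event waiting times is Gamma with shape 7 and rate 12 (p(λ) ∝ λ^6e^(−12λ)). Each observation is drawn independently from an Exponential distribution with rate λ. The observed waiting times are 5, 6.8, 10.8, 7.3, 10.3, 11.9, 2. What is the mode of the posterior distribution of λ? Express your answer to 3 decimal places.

λ̂_MAP = 0.197

The Exponential(rate=λ) likelihood is ∝ λ^n e^(−λΣtᵢ). Here n = 7 and Σtᵢ = 5 + 6.8 + 10.8 + 7.3 + 10.3 + 11.9 + 2 = 54.1.
Posterior ∝ λ^6e^(−12λ) · λ^7e^(−54.1λ) = λ^13e^(−66.1λ), i.e. Gamma(14, 66.1).
Mode = (a−1)/b = 13/66.1 ≈ 0.197.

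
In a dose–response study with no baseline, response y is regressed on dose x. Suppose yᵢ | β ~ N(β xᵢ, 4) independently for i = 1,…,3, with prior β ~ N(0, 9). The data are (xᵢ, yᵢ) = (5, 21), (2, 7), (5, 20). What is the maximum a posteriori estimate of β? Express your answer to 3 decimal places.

log p(β | y) = −Σ(yᵢ − βxᵢ)²/(2·4) − β²/(2·9) + const.
Setting the derivative to zero: Σxᵢ(yᵢ − βxᵢ)/4 − β/9 = 0, so β = Σxᵢyᵢ / (Σxᵢ² + σ²/τ²).
Σxᵢyᵢ = 5·21 + 2·7 + 5·20 = 219; Σxᵢ² = 54; σ²/τ² = 4/9.
β̂_MAP = 219 / (54 + 4/9) = 219/(490/9) = 1971/490 ≈ 4.022.

β̂_MAP = 4.022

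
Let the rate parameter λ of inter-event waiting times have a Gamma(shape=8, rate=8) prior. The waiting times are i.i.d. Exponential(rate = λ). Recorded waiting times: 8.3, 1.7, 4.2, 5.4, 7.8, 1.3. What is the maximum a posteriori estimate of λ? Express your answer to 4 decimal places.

The Exponential(rate=λ) likelihood is ∝ λ^n e^(−λΣtᵢ). Here n = 6 and Σtᵢ = 8.3 + 1.7 + 4.2 + 5.4 + 7.8 + 1.3 = 28.7.
Posterior ∝ λ^7e^(−8λ) · λ^6e^(−28.7λ) = λ^13e^(−36.7λ), i.e. Gamma(14, 36.7).
Mode = (a−1)/b = 13/36.7 ≈ 0.3542.

λ̂_MAP = 0.3542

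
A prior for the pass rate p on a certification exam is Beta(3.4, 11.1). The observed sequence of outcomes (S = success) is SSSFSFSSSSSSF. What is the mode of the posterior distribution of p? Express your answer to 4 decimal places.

Prior: Beta(3.4, 11.1).
Data: 10 successes in 13 trials (from the sequence). The binomial likelihood contributes p^10(1−p)^3, so the posterior is Beta(3.4+10, 11.1+3) = Beta(13.4, 14.1).
For Beta(a, b) with a, b > 1 the mode is (a−1)/(a+b−2) = 12.4/25.5 ≈ 0.4863.

p̂_MAP = 0.4863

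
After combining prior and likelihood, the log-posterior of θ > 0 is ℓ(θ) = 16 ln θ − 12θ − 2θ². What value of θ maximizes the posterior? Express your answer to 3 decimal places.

ℓ'(θ) = 16/θ − 12 − 4θ. Setting this to zero and multiplying by θ: 4θ² + 12θ − 16 = 0.
θ = (−12 + √(12² + 4·4·16)) / (2·4) = (−12 + √400) / 8 = (−12 + 20)/8 = 1.
ℓ''(θ) = −16/θ² − 4 < 0, confirming a maximum.

θ̂_MAP = 1.000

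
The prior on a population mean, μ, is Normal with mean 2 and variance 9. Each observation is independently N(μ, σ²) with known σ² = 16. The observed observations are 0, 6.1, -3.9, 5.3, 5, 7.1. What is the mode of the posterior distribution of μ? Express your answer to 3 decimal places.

n = 6; x̄ = (0 + 6.1 + (-3.9) + 5.3 + 5 + 7.1)/6 = 19.6/6 = 49/15 ≈ 3.2667.
For a Normal prior and Normal likelihood with known variance, the posterior is Normal; its mode equals its mean, the precision-weighted average.
Prior precision 1/σ₀² = 1/9; data precision n/σ² = 6/16 = 0.375.
μ̂ = ((1/9)·2 + 0.375·(49/15)) / (1/9 + 0.375) = (521/360)/(35/72) = 521/175 ≈ 2.977.

μ̂_MAP = 2.977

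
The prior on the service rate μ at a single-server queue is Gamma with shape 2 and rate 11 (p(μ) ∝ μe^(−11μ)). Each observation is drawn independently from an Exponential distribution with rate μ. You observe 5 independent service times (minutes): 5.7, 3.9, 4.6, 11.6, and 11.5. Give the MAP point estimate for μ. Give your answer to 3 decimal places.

μ̂_MAP = 0.124

The Exponential(rate=μ) likelihood is ∝ μ^n e^(−μΣtᵢ). Here n = 5 and Σtᵢ = 5.7 + 3.9 + 4.6 + 11.6 + 11.5 = 37.3.
Posterior ∝ μe^(−11μ) · μ^5e^(−37.3μ) = μ^6e^(−48.3μ), i.e. Gamma(7, 48.3).
Mode = (a−1)/b = 6/48.3 ≈ 0.124.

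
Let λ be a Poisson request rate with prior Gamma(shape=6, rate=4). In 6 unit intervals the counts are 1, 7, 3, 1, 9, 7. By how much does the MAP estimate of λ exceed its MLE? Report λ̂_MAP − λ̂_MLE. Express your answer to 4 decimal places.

Σxᵢ = 28. Posterior is Gamma(34, 10); MAP = (34−1)/10 = 33/10 ≈ 3.30000.
MLE = x̄ = 28/6 ≈ 4.66667.
Difference = 33/10 − 28/6 = -41/30 ≈ -1.3667.

MAP − MLE = -1.3667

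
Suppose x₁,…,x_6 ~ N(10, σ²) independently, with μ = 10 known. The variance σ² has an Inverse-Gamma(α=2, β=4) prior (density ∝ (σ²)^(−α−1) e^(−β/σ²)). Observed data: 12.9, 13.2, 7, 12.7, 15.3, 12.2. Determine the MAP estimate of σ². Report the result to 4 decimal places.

Sum of squared deviations about the known mean: SS = (12.9−10)² + (13.2−10)² + (7−10)² + (12.7−10)² + (15.3−10)² + (12.2−10)² = 67.87.
The Normal likelihood contributes (σ²)^(−n/2) exp(−SS/(2σ²)), so the posterior is Inverse-Gamma(α + n/2, β + SS/2) = Inverse-Gamma(5, 37.935).
The mode of Inverse-Gamma(a, b) is b/(a+1) = 37.935/6 ≈ 6.3225.

σ̂²_MAP = 6.3225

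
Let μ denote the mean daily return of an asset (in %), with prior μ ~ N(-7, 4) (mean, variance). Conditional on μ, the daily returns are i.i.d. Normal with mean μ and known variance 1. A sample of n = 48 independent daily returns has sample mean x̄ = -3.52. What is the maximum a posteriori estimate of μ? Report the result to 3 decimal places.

μ̂_MAP = -3.538

n = 48, x̄ = -3.52.
For a Normal prior and Normal likelihood with known variance, the posterior is Normal; its mode equals its mean, the precision-weighted average.
Prior precision 1/σ₀² = 1/4 = 0.25; data precision n/σ² = 48/1 = 48.
μ̂ = (0.25·(-7) + 48·(-3.52)) / (0.25 + 48) = (-170.71)/48.25 = -17071/4825 ≈ -3.538.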